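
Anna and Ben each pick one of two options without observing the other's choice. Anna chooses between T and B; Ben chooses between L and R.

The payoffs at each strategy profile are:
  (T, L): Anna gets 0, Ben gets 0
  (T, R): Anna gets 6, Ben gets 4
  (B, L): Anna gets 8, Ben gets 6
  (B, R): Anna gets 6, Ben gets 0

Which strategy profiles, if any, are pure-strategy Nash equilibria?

(T, L): Anna prefers B (8 > 0); Ben prefers R (4 > 0) — not an equilibrium.
(T, R): Anna gets 6 ≥ 6 from B, and Ben gets 4 ≥ 0 from L — Nash equilibrium.
(B, L): Anna gets 8 ≥ 0 from T, and Ben gets 6 ≥ 0 from R — Nash equilibrium.
(B, R): Ben prefers L (6 > 0) — not an equilibrium.

(T, R) and (B, L)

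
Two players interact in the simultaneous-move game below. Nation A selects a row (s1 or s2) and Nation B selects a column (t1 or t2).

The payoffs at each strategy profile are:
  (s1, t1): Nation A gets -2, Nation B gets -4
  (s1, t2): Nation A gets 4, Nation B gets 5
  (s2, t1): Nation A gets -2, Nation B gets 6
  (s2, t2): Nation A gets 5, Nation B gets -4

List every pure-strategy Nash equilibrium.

(s1, t1): Nation B prefers t2 (5 > -4) — not an equilibrium.
(s1, t2): Nation A prefers s2 (5 > 4) — not an equilibrium.
(s2, t1): Nation A gets -2 ≥ -2 from s1, and Nation B gets 6 ≥ -4 from t2 — Nash equilibrium.
(s2, t2): Nation B prefers t1 (6 > -4) — not an equilibrium.

(s2, t1)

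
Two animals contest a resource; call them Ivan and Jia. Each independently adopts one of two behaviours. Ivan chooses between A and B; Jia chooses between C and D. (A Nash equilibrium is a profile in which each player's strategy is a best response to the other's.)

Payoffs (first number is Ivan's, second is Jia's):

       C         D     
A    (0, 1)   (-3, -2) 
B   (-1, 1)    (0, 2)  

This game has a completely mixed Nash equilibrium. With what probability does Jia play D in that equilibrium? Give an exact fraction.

Let y be the probability that Jia plays C. In a completely mixed equilibrium, Ivan must be indifferent between A and B.
Ivan's expected payoff from A is −3(1−y); from B it is −y.
Setting these equal: 3y − 3 = −y, so y = 3/4.
Therefore Jia plays D with probability 1 − 3/4 = 1/4.

1/4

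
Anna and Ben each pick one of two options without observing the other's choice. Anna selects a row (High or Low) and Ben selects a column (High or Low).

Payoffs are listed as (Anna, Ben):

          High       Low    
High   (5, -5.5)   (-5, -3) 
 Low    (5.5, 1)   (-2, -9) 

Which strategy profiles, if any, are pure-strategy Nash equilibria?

(Low, High)

(High, High): Anna prefers Low (5.5 > 5); Ben prefers Low (-3 > -5.5) — not an equilibrium.
(High, Low): Anna prefers Low (-2 > -5) — not an equilibrium.
(Low, High): Anna gets 5.5 ≥ 5 from High, and Ben gets 1 ≥ -9 from Low — Nash equilibrium.
(Low, Low): Ben prefers High (1 > -9) — not an equilibrium.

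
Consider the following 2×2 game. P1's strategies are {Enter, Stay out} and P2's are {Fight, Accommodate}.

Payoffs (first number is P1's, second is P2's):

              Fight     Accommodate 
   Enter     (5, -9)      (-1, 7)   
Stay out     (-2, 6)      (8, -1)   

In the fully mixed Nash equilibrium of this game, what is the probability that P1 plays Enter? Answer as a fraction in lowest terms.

7/23

Let r be the probability that P1 plays Enter. In a completely mixed equilibrium, P2 must be indifferent between Fight and Accommodate.
P2's expected payoff from Fight is −9r + 6(1−r); from Accommodate it is 7r − (1−r).
Setting these equal: −15r + 6 = 8r − 1, so r = 7/23.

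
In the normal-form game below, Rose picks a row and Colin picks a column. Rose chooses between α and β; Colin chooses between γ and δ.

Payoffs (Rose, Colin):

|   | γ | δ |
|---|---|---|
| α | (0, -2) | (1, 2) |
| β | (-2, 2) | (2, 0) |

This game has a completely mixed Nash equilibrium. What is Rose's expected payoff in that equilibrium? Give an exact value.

First find q, the probability Colin plays γ, from Rose's indifference between α and β: (1−q) = −2q + 2(1−q), giving q = 1/3.
Since Rose is indifferent in equilibrium, Rose's expected payoff equals the payoff from either row against (1/3, 2/3). Using α: (2/3) = 2/3.

2/3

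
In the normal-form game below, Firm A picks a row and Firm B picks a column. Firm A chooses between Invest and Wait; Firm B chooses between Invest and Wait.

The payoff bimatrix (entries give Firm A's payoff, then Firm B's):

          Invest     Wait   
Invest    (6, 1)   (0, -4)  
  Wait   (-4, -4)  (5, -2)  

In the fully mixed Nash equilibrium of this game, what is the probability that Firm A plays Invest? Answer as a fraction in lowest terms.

2/7

Let p be the probability that Firm A plays Invest. In a completely mixed equilibrium, Firm B must be indifferent between Invest and Wait.
Firm B's expected payoff from Invest is p − 4(1−p); from Wait it is −4p − 2(1−p).
Setting these equal: 5p − 4 = −2p − 2, so p = 2/7.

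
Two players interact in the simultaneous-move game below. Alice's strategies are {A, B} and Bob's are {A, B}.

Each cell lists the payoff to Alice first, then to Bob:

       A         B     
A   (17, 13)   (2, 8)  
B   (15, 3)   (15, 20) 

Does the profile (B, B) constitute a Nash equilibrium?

Yes

At (B, B), Alice earns 15; switching to A would give 2, so Alice has no profitable deviation.
Bob earns 20; switching to A would give 3, so Bob has no profitable deviation.
Neither player can gain by a unilateral deviation, so this profile is a Nash equilibrium.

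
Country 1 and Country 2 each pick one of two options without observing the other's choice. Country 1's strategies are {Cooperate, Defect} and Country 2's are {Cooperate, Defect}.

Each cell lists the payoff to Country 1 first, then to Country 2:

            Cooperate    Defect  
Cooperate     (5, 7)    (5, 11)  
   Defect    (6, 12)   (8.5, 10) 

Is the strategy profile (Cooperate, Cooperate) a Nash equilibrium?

No

At (Cooperate, Cooperate), Country 1 earns 5; switching to Defect would give 6, so Country 1 would deviate.
Country 2 earns 7; switching to Defect would give 11, so Country 2 would deviate.
Since at least one player can profitably deviate, this is not a Nash equilibrium.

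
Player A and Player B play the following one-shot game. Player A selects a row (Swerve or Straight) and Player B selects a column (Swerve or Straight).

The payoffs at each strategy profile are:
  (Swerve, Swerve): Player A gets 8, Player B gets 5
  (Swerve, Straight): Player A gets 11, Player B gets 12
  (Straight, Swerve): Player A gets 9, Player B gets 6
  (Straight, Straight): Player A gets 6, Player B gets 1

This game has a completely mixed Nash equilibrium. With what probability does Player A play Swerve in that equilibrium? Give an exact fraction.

5/12

Let p be the probability that Player A plays Swerve. In a completely mixed equilibrium, Player B must be indifferent between Swerve and Straight.
Player B's expected payoff from Swerve is 5p + 6(1−p); from Straight it is 12p + (1−p).
Setting these equal: −p + 6 = 11p + 1, so p = 5/12.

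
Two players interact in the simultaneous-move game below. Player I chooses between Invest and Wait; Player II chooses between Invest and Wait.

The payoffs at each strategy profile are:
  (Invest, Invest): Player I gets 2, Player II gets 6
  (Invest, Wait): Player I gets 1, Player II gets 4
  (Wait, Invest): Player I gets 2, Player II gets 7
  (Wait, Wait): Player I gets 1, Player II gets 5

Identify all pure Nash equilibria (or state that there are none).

(Invest, Invest): Player I gets 2 ≥ 2 from Wait, and Player II gets 6 ≥ 4 from Wait — Nash equilibrium.
(Invest, Wait): Player II prefers Invest (6 > 4) — not an equilibrium.
(Wait, Invest): Player I gets 2 ≥ 2 from Invest, and Player II gets 7 ≥ 5 from Wait — Nash equilibrium.
(Wait, Wait): Player II prefers Invest (7 > 5) — not an equilibrium.

(Invest, Invest) and (Wait, Invest)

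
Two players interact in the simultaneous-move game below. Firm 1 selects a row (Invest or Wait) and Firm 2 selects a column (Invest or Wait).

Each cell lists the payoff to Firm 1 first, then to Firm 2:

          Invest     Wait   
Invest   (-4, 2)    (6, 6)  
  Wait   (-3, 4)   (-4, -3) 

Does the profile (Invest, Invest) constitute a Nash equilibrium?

At (Invest, Invest), Firm 1 earns -4; switching to Wait would give -3, so Firm 1 would deviate.
Firm 2 earns 2; switching to Wait would give 6, so Firm 2 would deviate.
Since at least one player can profitably deviate, this is not a Nash equilibrium.

No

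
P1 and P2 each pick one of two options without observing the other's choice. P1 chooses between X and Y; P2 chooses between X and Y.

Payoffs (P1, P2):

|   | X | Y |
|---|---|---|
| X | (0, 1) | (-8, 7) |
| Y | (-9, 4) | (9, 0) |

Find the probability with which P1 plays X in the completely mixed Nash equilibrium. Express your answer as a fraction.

Let r be the probability that P1 plays X. In a completely mixed equilibrium, P2 must be indifferent between X and Y.
P2's expected payoff from X is r + 4(1−r); from Y it is 7r.
Setting these equal: −3r + 4 = 7r, so r = 2/5.

2/5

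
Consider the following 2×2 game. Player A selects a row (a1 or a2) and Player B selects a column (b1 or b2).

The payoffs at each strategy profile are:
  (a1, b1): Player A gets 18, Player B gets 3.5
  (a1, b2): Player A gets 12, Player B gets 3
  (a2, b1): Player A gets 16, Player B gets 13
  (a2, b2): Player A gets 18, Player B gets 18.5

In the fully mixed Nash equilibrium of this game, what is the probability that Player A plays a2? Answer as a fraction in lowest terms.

Let r be the probability that Player A plays a1. In a completely mixed equilibrium, Player B must be indifferent between b1 and b2.
Player B's expected payoff from b1 is 3.5r + 13(1−r); from b2 it is 3r + 18.5(1−r).
Setting these equal: −9.5r + 13 = −15.5r + 18.5, so r = 11/12.
Therefore Player A plays a2 with probability 1 − 11/12 = 1/12.

1/12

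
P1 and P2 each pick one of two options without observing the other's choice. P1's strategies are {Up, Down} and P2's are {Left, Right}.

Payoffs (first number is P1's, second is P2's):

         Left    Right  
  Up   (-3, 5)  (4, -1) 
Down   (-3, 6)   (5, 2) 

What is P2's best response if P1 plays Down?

Against Down, P2 earns 6 from Left and 2 from Right.
So Left is the best response.

Left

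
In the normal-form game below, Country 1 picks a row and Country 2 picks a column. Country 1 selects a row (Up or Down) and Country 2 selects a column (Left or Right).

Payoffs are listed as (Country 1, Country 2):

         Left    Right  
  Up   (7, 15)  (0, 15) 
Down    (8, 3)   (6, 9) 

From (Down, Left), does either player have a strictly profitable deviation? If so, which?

Country 2

Country 1 at (Down, Left) earns 8; deviating to Up yields 7 — not better.
Country 2 earns 3; deviating to Right yields 9 — a strict improvement.
Only Country 2 has a strictly profitable deviation.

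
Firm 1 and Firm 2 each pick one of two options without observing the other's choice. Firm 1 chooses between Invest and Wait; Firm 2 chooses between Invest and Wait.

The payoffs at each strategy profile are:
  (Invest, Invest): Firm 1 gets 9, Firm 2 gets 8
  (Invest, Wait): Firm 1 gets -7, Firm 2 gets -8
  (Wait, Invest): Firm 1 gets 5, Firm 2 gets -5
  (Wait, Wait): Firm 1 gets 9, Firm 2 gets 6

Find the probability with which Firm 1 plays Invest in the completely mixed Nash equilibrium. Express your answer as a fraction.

11/27

Let p be the probability that Firm 1 plays Invest. In a completely mixed equilibrium, Firm 2 must be indifferent between Invest and Wait.
Firm 2's expected payoff from Invest is 8p − 5(1−p); from Wait it is −8p + 6(1−p).
Setting these equal: 13p − 5 = −14p + 6, so p = 11/27.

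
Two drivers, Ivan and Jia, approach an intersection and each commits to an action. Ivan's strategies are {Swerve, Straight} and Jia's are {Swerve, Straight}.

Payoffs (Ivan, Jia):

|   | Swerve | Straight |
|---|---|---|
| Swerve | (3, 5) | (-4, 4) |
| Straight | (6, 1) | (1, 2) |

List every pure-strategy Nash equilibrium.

(Straight, Straight)

(Swerve, Swerve): Ivan prefers Straight (6 > 3) — not an equilibrium.
(Swerve, Straight): Ivan prefers Straight (1 > -4); Jia prefers Swerve (5 > 4) — not an equilibrium.
(Straight, Swerve): Jia prefers Straight (2 > 1) — not an equilibrium.
(Straight, Straight): Ivan gets 1 ≥ -4 from Swerve, and Jia gets 2 ≥ 1 from Swerve — Nash equilibrium.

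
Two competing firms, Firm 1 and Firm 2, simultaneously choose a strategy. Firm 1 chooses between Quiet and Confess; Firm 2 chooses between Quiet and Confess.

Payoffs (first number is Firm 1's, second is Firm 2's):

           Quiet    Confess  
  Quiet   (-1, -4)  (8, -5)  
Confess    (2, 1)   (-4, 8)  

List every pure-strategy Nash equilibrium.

(Quiet, Quiet): Firm 1 prefers Confess (2 > -1) — not an equilibrium.
(Quiet, Confess): Firm 2 prefers Quiet (-4 > -5) — not an equilibrium.
(Confess, Quiet): Firm 2 prefers Confess (8 > 1) — not an equilibrium.
(Confess, Confess): Firm 1 prefers Quiet (8 > -4) — not an equilibrium.

none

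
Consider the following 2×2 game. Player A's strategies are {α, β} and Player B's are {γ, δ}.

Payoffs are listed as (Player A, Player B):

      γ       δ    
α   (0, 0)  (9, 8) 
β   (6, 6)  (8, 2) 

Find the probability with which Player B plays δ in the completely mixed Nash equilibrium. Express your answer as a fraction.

6/7

Let y be the probability that Player B plays γ. In a completely mixed equilibrium, Player A must be indifferent between α and β.
Player A's expected payoff from α is 9(1−y); from β it is 6y + 8(1−y).
Setting these equal: −9y + 9 = −2y + 8, so y = 1/7.
Therefore Player B plays δ with probability 1 − 1/7 = 6/7.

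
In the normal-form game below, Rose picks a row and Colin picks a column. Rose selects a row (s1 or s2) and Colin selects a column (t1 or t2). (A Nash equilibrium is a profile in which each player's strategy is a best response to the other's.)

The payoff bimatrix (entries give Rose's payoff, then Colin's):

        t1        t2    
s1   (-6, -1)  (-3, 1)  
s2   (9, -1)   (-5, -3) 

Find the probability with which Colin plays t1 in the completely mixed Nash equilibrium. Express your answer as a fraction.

2/17

Let c be the probability that Colin plays t1. In a completely mixed equilibrium, Rose must be indifferent between s1 and s2.
Rose's expected payoff from s1 is −6c − 3(1−c); from s2 it is 9c − 5(1−c).
Setting these equal: −3c − 3 = 14c − 5, so c = 2/17.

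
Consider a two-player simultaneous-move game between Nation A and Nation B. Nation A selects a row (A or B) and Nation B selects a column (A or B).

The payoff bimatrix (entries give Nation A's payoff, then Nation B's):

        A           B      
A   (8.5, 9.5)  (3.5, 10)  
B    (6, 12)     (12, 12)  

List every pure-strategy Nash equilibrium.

(A, A): Nation B prefers B (10 > 9.5) — not an equilibrium.
(A, B): Nation A prefers B (12 > 3.5) — not an equilibrium.
(B, A): Nation A prefers A (8.5 > 6) — not an equilibrium.
(B, B): Nation A gets 12 ≥ 3.5 from A, and Nation B gets 12 ≥ 12 from A — Nash equilibrium.

(B, B)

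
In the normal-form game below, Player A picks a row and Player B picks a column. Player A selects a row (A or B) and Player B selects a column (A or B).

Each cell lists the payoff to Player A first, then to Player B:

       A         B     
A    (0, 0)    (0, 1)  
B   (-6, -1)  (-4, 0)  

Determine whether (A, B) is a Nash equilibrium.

At (A, B), Player A earns 0; switching to B would give -4, so Player A has no profitable deviation.
Player B earns 1; switching to A would give 0, so Player B has no profitable deviation.
Neither player can gain by a unilateral deviation, so this profile is a Nash equilibrium.

Yes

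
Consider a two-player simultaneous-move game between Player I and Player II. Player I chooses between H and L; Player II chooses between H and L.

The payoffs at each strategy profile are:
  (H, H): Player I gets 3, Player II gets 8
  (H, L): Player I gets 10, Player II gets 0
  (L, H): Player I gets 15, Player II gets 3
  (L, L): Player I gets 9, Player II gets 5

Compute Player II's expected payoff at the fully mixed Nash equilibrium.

4

First find p, the probability Player I plays H, from Player II's indifference between H and L: 8p + 3(1−p) = 5(1−p), giving p = 1/5.
Since Player II is indifferent in equilibrium, Player II's expected payoff equals the payoff from either column against (1/5, 4/5). Using H: 8(1/5) + 3(4/5) = 4.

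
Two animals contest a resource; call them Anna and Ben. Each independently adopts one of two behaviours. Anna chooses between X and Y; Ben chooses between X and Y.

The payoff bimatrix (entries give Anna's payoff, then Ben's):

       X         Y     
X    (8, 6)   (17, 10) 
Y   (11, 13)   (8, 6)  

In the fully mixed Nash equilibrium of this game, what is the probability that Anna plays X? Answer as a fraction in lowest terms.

7/11

Let r be the probability that Anna plays X. In a completely mixed equilibrium, Ben must be indifferent between X and Y.
Ben's expected payoff from X is 6r + 13(1−r); from Y it is 10r + 6(1−r).
Setting these equal: −7r + 13 = 4r + 6, so r = 7/11.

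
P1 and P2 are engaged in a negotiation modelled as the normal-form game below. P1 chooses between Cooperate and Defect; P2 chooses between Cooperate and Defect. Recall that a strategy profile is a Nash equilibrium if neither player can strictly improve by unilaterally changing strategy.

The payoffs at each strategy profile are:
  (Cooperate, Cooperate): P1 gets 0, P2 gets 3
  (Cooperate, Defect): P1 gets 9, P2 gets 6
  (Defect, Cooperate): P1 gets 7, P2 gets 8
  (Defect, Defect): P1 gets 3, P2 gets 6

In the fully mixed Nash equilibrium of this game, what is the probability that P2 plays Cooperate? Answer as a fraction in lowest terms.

Let q be the probability that P2 plays Cooperate. In a completely mixed equilibrium, P1 must be indifferent between Cooperate and Defect.
P1's expected payoff from Cooperate is 9(1−q); from Defect it is 7q + 3(1−q).
Setting these equal: −9q + 9 = 4q + 3, so q = 6/13.

6/13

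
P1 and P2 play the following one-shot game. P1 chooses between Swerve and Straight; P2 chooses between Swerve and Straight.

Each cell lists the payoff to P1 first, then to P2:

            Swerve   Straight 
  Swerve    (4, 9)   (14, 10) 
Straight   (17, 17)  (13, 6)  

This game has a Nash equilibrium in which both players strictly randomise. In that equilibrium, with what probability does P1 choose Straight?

Let x be the probability that P1 plays Swerve. In a completely mixed equilibrium, P2 must be indifferent between Swerve and Straight.
P2's expected payoff from Swerve is 9x + 17(1−x); from Straight it is 10x + 6(1−x).
Setting these equal: −8x + 17 = 4x + 6, so x = 11/12.
Therefore P1 plays Straight with probability 1 − 11/12 = 1/12.

1/12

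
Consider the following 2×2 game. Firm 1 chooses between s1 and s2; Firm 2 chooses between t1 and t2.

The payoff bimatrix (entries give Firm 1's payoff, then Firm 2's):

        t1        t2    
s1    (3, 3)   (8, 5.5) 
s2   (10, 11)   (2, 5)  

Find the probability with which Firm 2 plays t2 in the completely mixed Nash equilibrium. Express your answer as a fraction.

Let y be the probability that Firm 2 plays t1. In a completely mixed equilibrium, Firm 1 must be indifferent between s1 and s2.
Firm 1's expected payoff from s1 is 3y + 8(1−y); from s2 it is 10y + 2(1−y).
Setting these equal: −5y + 8 = 8y + 2, so y = 6/13.
Therefore Firm 2 plays t2 with probability 1 − 6/13 = 7/13.

7/13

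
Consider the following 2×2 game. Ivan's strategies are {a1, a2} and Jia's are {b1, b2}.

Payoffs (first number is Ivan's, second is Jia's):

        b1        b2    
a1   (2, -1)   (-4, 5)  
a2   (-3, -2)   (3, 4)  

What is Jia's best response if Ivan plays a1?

Against a1, Jia earns -1 from b1 and 5 from b2.
So b2 is the best response.

b2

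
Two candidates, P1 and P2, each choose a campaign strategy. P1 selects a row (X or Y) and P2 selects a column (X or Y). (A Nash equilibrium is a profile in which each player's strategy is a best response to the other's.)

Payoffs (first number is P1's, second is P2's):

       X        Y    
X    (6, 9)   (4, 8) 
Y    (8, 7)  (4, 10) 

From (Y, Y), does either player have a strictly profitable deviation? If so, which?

Neither

P1 at (Y, Y) earns 4; deviating to X yields 4 — not better.
P2 earns 10; deviating to X yields 7 — not better.
Neither player can strictly improve; the profile is a Nash equilibrium.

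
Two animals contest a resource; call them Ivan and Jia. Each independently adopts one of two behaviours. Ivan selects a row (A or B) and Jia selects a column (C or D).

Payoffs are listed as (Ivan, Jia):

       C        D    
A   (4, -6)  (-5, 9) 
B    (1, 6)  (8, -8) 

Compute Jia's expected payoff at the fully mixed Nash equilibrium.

First find x, the probability Ivan plays A, from Jia's indifference between C and D: −6x + 6(1−x) = 9x − 8(1−x), giving x = 14/29.
Since Jia is indifferent in equilibrium, Jia's expected payoff equals the payoff from either column against (14/29, 15/29). Using C: −6(14/29) + 6(15/29) = 6/29.

6/29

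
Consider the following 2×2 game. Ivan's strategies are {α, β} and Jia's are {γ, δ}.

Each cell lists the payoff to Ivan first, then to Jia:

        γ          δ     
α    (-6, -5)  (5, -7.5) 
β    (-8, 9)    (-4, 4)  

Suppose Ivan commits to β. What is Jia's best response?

γ

Against β, Jia earns 9 from γ and 4 from δ.
So γ is the best response.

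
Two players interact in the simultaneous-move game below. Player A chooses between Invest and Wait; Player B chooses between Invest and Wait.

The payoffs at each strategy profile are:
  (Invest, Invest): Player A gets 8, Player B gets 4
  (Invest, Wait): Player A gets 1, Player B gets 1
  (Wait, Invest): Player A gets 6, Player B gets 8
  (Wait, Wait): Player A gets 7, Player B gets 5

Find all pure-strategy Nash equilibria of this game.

(Invest, Invest)

(Invest, Invest): Player A gets 8 ≥ 6 from Wait, and Player B gets 4 ≥ 1 from Wait — Nash equilibrium.
(Invest, Wait): Player A prefers Wait (7 > 1); Player B prefers Invest (4 > 1) — not an equilibrium.
(Wait, Invest): Player A prefers Invest (8 > 6) — not an equilibrium.
(Wait, Wait): Player B prefers Invest (8 > 5) — not an equilibrium.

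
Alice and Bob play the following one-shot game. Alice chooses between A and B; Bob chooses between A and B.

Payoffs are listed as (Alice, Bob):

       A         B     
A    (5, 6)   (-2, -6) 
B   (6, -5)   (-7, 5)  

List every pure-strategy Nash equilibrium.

none

(A, A): Alice prefers B (6 > 5) — not an equilibrium.
(A, B): Bob prefers A (6 > -6) — not an equilibrium.
(B, A): Bob prefers B (5 > -5) — not an equilibrium.
(B, B): Alice prefers A (-2 > -7) — not an equilibrium.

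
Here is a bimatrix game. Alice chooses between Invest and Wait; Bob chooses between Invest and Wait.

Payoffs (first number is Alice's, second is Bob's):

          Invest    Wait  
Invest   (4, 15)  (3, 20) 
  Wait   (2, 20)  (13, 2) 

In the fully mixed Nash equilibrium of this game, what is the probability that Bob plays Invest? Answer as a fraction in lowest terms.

Let c be the probability that Bob plays Invest. In a completely mixed equilibrium, Alice must be indifferent between Invest and Wait.
Alice's expected payoff from Invest is 4c + 3(1−c); from Wait it is 2c + 13(1−c).
Setting these equal: c + 3 = −11c + 13, so c = 5/6.

5/6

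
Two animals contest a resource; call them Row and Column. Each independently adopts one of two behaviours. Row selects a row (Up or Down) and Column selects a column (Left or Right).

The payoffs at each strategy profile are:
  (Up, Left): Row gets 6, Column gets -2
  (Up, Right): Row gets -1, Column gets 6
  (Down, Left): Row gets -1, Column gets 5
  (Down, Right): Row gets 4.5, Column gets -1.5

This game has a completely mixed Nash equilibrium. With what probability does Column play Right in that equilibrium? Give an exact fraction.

Let c be the probability that Column plays Left. In a completely mixed equilibrium, Row must be indifferent between Up and Down.
Row's expected payoff from Up is 6c − (1−c); from Down it is −c + 4.5(1−c).
Setting these equal: 7c − 1 = −5.5c + 4.5, so c = 11/25.
Therefore Column plays Right with probability 1 − 11/25 = 14/25.

14/25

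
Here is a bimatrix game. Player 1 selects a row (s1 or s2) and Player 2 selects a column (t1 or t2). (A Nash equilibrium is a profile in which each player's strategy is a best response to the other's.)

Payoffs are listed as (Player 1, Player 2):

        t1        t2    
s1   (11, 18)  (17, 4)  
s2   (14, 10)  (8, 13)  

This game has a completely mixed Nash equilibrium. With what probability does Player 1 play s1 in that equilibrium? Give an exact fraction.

Let r be the probability that Player 1 plays s1. In a completely mixed equilibrium, Player 2 must be indifferent between t1 and t2.
Player 2's expected payoff from t1 is 18r + 10(1−r); from t2 it is 4r + 13(1−r).
Setting these equal: 8r + 10 = −9r + 13, so r = 3/17.

3/17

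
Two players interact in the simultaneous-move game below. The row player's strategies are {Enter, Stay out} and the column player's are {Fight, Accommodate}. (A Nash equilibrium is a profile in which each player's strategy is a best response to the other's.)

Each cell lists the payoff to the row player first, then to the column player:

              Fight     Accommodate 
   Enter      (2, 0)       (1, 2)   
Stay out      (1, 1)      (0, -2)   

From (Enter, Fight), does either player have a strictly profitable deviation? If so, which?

The row player at (Enter, Fight) earns 2; deviating to Stay out yields 1 — not better.
The column player earns 0; deviating to Accommodate yields 2 — a strict improvement.
Only the column player has a strictly profitable deviation.

The column player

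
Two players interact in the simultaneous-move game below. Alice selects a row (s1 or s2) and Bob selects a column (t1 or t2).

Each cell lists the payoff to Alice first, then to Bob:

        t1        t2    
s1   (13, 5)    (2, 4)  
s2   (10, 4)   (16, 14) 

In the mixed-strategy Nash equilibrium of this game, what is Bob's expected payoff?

First find p, the probability Alice plays s1, from Bob's indifference between t1 and t2: 5p + 4(1−p) = 4p + 14(1−p), giving p = 10/11.
Since Bob is indifferent in equilibrium, Bob's expected payoff equals the payoff from either column against (10/11, 1/11). Using t1: 5(10/11) + 4(1/11) = 54/11.

54/11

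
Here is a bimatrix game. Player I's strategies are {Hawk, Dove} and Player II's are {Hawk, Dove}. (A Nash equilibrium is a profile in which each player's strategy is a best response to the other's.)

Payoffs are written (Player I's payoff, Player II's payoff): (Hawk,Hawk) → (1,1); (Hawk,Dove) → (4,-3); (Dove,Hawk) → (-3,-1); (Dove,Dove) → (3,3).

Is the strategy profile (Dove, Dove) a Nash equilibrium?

At (Dove, Dove), Player I earns 3; switching to Hawk would give 4, so Player I would deviate.
Player II earns 3; switching to Hawk would give -1, so Player II has no profitable deviation.
Since at least one player can profitably deviate, this is not a Nash equilibrium.

No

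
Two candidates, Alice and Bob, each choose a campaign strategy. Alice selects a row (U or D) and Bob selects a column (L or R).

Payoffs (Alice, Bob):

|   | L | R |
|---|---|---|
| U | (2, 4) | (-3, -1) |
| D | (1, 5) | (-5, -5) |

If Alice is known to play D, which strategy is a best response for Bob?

L

Against D, Bob earns 5 from L and -5 from R.
So L is the best response.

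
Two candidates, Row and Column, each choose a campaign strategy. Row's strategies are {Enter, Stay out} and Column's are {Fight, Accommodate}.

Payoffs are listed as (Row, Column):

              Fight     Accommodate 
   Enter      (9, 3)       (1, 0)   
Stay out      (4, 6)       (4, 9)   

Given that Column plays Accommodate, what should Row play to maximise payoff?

Stay out

Against Accommodate, Row earns 1 from Enter and 4 from Stay out.
So Stay out is the best response.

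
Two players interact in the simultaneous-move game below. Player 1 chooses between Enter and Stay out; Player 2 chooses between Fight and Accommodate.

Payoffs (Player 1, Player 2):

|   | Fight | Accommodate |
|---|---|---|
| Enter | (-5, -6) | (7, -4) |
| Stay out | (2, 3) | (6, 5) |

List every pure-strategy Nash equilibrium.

(Enter, Accommodate)

(Enter, Fight): Player 1 prefers Stay out (2 > -5); Player 2 prefers Accommodate (-4 > -6) — not an equilibrium.
(Enter, Accommodate): Player 1 gets 7 ≥ 6 from Stay out, and Player 2 gets -4 ≥ -6 from Fight — Nash equilibrium.
(Stay out, Fight): Player 2 prefers Accommodate (5 > 3) — not an equilibrium.
(Stay out, Accommodate): Player 1 prefers Enter (7 > 6) — not an equilibrium.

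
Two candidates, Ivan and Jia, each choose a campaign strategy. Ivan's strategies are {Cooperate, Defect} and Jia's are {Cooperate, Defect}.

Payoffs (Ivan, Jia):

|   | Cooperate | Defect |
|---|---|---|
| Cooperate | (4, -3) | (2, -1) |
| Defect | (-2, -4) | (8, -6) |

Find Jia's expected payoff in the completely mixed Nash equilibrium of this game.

-7/2

First find p, the probability Ivan plays Cooperate, from Jia's indifference between Cooperate and Defect: −3p − 4(1−p) = −p − 6(1−p), giving p = 1/2.
Since Jia is indifferent in equilibrium, Jia's expected payoff equals the payoff from either column against (1/2, 1/2). Using Cooperate: −3(1/2) − 4(1/2) = -7/2.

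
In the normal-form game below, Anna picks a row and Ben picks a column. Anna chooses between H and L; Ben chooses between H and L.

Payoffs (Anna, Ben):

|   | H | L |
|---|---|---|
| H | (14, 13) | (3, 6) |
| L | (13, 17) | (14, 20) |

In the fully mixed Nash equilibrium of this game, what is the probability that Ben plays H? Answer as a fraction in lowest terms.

Let q be the probability that Ben plays H. In a completely mixed equilibrium, Anna must be indifferent between H and L.
Anna's expected payoff from H is 14q + 3(1−q); from L it is 13q + 14(1−q).
Setting these equal: 11q + 3 = −q + 14, so q = 11/12.

11/12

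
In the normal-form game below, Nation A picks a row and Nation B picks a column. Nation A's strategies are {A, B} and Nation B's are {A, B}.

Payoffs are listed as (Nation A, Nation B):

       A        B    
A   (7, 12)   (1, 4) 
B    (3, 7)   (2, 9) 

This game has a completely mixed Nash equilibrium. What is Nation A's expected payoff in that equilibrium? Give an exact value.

First find y, the probability Nation B plays A, from Nation A's indifference between A and B: 7y + (1−y) = 3y + 2(1−y), giving y = 1/5.
Since Nation A is indifferent in equilibrium, Nation A's expected payoff equals the payoff from either row against (1/5, 4/5). Using A: 7(1/5) + (4/5) = 11/5.

11/5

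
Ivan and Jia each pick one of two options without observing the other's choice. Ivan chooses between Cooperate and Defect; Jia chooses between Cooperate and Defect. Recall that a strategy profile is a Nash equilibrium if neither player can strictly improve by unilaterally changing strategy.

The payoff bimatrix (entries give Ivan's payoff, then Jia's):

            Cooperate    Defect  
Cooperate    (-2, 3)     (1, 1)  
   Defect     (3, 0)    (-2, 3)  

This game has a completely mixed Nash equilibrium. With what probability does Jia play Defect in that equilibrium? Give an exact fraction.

5/8

Let q be the probability that Jia plays Cooperate. In a completely mixed equilibrium, Ivan must be indifferent between Cooperate and Defect.
Ivan's expected payoff from Cooperate is −2q + (1−q); from Defect it is 3q − 2(1−q).
Setting these equal: −3q + 1 = 5q − 2, so q = 3/8.
Therefore Jia plays Defect with probability 1 − 3/8 = 5/8.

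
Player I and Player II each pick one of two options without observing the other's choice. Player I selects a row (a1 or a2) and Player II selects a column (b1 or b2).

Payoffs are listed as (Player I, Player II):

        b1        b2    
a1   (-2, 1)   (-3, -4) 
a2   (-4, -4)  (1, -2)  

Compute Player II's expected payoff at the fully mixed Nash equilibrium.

First find x, the probability Player I plays a1, from Player II's indifference between b1 and b2: x − 4(1−x) = −4x − 2(1−x), giving x = 2/7.
Since Player II is indifferent in equilibrium, Player II's expected payoff equals the payoff from either column against (2/7, 5/7). Using b1: (2/7) − 4(5/7) = -18/7.

-18/7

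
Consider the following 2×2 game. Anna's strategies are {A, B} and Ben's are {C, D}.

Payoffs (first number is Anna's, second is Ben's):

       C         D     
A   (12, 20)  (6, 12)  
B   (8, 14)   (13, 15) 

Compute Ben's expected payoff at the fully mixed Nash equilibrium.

First find p, the probability Anna plays A, from Ben's indifference between C and D: 20p + 14(1−p) = 12p + 15(1−p), giving p = 1/9.
Since Ben is indifferent in equilibrium, Ben's expected payoff equals the payoff from either column against (1/9, 8/9). Using C: 20(1/9) + 14(8/9) = 44/3.

44/3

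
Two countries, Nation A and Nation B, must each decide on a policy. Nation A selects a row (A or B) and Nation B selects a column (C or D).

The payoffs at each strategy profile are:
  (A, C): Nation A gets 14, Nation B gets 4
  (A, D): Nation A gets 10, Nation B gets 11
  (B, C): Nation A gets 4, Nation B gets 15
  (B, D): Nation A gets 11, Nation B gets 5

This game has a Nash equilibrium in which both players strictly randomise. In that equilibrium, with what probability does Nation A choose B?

Let p be the probability that Nation A plays A. In a completely mixed equilibrium, Nation B must be indifferent between C and D.
Nation B's expected payoff from C is 4p + 15(1−p); from D it is 11p + 5(1−p).
Setting these equal: −11p + 15 = 6p + 5, so p = 10/17.
Therefore Nation A plays B with probability 1 − 10/17 = 7/17.

7/17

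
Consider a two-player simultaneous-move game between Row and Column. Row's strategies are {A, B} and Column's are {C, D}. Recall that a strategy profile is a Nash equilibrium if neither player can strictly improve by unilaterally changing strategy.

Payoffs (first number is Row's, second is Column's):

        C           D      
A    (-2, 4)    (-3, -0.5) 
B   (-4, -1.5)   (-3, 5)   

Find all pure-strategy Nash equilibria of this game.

(A, C): Row gets -2 ≥ -4 from B, and Column gets 4 ≥ -0.5 from D — Nash equilibrium.
(A, D): Column prefers C (4 > -0.5) — not an equilibrium.
(B, C): Row prefers A (-2 > -4); Column prefers D (5 > -1.5) — not an equilibrium.
(B, D): Row gets -3 ≥ -3 from A, and Column gets 5 ≥ -1.5 from C — Nash equilibrium.

(A, C) and (B, D)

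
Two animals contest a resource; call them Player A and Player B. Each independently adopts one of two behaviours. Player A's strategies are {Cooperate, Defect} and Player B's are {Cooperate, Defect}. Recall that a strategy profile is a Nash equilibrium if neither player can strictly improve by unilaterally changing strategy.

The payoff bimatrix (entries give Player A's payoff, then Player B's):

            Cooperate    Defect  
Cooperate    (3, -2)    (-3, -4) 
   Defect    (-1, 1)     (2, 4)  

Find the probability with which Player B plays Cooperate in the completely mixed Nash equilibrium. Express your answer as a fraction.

Let q be the probability that Player B plays Cooperate. In a completely mixed equilibrium, Player A must be indifferent between Cooperate and Defect.
Player A's expected payoff from Cooperate is 3q − 3(1−q); from Defect it is −q + 2(1−q).
Setting these equal: 6q − 3 = −3q + 2, so q = 5/9.

5/9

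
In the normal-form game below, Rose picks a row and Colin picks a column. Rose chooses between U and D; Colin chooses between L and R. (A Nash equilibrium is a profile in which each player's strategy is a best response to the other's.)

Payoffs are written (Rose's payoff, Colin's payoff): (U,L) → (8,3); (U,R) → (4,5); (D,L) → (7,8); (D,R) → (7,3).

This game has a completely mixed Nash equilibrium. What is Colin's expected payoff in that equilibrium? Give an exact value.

31/7

First find x, the probability Rose plays U, from Colin's indifference between L and R: 3x + 8(1−x) = 5x + 3(1−x), giving x = 5/7.
Since Colin is indifferent in equilibrium, Colin's expected payoff equals the payoff from either column against (5/7, 2/7). Using L: 3(5/7) + 8(2/7) = 31/7.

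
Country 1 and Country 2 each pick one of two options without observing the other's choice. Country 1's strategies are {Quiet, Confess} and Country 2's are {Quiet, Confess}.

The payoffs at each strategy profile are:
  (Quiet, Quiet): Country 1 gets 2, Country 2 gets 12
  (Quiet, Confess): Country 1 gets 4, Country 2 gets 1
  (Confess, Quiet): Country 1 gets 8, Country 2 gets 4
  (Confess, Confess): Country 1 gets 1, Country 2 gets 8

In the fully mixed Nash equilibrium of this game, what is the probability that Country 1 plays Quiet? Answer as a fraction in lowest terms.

4/15

Let r be the probability that Country 1 plays Quiet. In a completely mixed equilibrium, Country 2 must be indifferent between Quiet and Confess.
Country 2's expected payoff from Quiet is 12r + 4(1−r); from Confess it is r + 8(1−r).
Setting these equal: 8r + 4 = −7r + 8, so r = 4/15.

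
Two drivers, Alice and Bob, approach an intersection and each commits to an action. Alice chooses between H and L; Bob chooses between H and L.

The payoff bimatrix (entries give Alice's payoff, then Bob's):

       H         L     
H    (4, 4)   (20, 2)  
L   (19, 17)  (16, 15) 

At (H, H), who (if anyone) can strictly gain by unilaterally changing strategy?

Alice

Alice at (H, H) earns 4; deviating to L yields 19 — a strict improvement.
Bob earns 4; deviating to L yields 2 — not better.
Only Alice has a strictly profitable deviation.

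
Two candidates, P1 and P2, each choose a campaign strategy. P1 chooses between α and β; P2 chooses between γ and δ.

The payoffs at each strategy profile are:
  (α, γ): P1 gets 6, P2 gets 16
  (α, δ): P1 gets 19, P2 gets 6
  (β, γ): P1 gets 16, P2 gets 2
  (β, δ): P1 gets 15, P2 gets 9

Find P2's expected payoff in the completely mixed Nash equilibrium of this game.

132/17

First find x, the probability P1 plays α, from P2's indifference between γ and δ: 16x + 2(1−x) = 6x + 9(1−x), giving x = 7/17.
Since P2 is indifferent in equilibrium, P2's expected payoff equals the payoff from either column against (7/17, 10/17). Using γ: 16(7/17) + 2(10/17) = 132/17.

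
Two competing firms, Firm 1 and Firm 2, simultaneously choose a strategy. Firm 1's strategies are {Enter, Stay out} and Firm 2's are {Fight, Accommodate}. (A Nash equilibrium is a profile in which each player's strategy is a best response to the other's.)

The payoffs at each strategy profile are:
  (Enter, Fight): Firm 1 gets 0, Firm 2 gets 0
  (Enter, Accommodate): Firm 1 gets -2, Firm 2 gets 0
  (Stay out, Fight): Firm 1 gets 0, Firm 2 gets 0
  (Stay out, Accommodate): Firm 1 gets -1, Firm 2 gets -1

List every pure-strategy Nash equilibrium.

(Enter, Fight): Firm 1 gets 0 ≥ 0 from Stay out, and Firm 2 gets 0 ≥ 0 from Accommodate — Nash equilibrium.
(Enter, Accommodate): Firm 1 prefers Stay out (-1 > -2) — not an equilibrium.
(Stay out, Fight): Firm 1 gets 0 ≥ 0 from Enter, and Firm 2 gets 0 ≥ -1 from Accommodate — Nash equilibrium.
(Stay out, Accommodate): Firm 2 prefers Fight (0 > -1) — not an equilibrium.

(Enter, Fight) and (Stay out, Fight)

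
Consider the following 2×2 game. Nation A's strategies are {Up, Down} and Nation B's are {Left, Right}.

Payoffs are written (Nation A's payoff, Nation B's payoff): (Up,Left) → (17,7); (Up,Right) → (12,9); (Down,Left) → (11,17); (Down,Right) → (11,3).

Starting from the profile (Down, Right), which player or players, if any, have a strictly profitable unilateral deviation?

Nation A at (Down, Right) earns 11; deviating to Up yields 12 — a strict improvement.
Nation B earns 3; deviating to Left yields 17 — a strict improvement.
Both Nation A and Nation B have strictly profitable deviations.

Both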